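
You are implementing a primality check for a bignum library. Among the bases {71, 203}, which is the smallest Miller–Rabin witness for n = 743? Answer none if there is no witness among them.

n − 1 = 742 = 2^1 · 371, so s = 1 and d = 371.
Base 71: x_0 = 71^371 mod 743 = 1. x_0 = 1, so 71 is not a witness.
Base 203: x_0 = 203^371 mod 743 = 1. x_0 = 1, so 203 is not a witness.
No listed base is a witness for 743.

none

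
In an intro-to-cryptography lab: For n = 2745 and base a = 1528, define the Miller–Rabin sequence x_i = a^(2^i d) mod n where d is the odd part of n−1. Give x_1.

n − 1 = 2744 = 2^3 · 343, so s = 3 and d = 343.
x_0 = 1528^343 mod 2745 = 637.
x_1 = 637^2 mod 2745 = 2254.

2254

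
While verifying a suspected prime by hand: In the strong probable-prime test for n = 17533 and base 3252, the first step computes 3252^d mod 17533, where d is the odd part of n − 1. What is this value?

16224

n − 1 = 17532 = 2^2 · 4383, so s = 2 and d = 4383.
3252^4383 mod 17533 = 16224.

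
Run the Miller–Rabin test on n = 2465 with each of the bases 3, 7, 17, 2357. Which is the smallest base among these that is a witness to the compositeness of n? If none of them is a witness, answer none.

3

n − 1 = 2464 = 2^5 · 77, so s = 5 and d = 77.
Base 3: x_0 = 3^77 mod 2465 = 2018. x_0 is neither 1 nor 2464, so continue squaring. x_1 = 2018^2 mod 2465 = 144. x_2 = 144^2 mod 2465 = 1016. x_3 = 1016^2 mod 2465 = 1886. x_4 = 1886^2 mod 2465 = 1. x_4 = 1 but x_3 ≠ ±1, a nontrivial square root of 1 — 3 is a witness and 2465 is composite.
Base 7: x_0 = 7^77 mod 2465 = 2437. x_0 is neither 1 nor 2464, so continue squaring. x_1 = 2437^2 mod 2465 = 784. x_2 = 784^2 mod 2465 = 871. x_3 = 871^2 mod 2465 = 1886. x_4 = 1886^2 mod 2465 = 1. x_4 = 1 but x_3 ≠ ±1, a nontrivial square root of 1 — 7 is a witness and 2465 is composite.
Base 17: x_0 = 17^77 mod 2465 = 17. x_0 is neither 1 nor 2464, so continue squaring. x_1 = 17^2 mod 2465 = 289. x_2 = 289^2 mod 2465 = 2176. x_3 = 2176^2 mod 2465 = 2176. x_4 = 2176^2 mod 2465 = 2176. Reached i = s−1 = 4 without hitting −1: 17 is a Miller–Rabin witness and 2465 is composite.
Base 2357: x_0 = 2357^77 mod 2465 = 1027. x_0 is neither 1 nor 2464, so continue squaring. x_1 = 1027^2 mod 2465 = 2174. x_2 = 2174^2 mod 2465 = 871. x_3 = 871^2 mod 2465 = 1886. x_4 = 1886^2 mod 2465 = 1. x_4 = 1 but x_3 ≠ ±1, a nontrivial square root of 1 — 2357 is a witness and 2465 is composite.
The smallest witness among the given bases is 3.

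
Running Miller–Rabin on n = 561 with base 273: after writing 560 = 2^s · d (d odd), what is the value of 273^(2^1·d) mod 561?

375

n − 1 = 560 = 2^4 · 35, so s = 4 and d = 35.
Repeated squaring mod 561: 273^1 ≡ 273, 273^2 ≡ 477, 273^4 ≡ 324, 273^8 ≡ 69, 273^16 ≡ 273, 273^32 ≡ 477.
35 = 32 + 2 + 1, so 273^35 ≡ 477·477·273 ≡ 375 (mod 561).
x_0 = 375.
x_1 = 375^2 mod 561 = 375.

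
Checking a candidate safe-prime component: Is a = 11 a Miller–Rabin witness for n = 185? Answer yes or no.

yes

n − 1 = 184 = 2^3 · 23, so s = 3 and d = 23.
x_0 = 11^23 mod 185 = 101.
x_0 is neither 1 nor 184, so continue squaring.
x_1 = 101^2 mod 185 = 26.
x_2 = 26^2 mod 185 = 121.
Reached i = s−1 = 2 without hitting −1: 11 is a Miller–Rabin witness and 185 is composite.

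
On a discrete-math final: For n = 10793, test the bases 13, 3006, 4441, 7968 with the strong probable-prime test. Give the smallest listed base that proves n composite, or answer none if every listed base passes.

13

n − 1 = 10792 = 2^3 · 1349, so s = 3 and d = 1349.
Base 13: x_0 = 13^1349 mod 10793 = 2869. x_0 is neither 1 nor 10792, so continue squaring. x_1 = 2869^2 mod 10793 = 6895. x_2 = 6895^2 mod 10793 = 8653. Reached i = s−1 = 2 without hitting −1: 13 is a Miller–Rabin witness and 10793 is composite.
Base 3006: x_0 = 3006^1349 mod 10793 = 2674. x_0 is neither 1 nor 10792, so continue squaring. x_1 = 2674^2 mod 10793 = 5310. x_2 = 5310^2 mod 10793 = 4784. Reached i = s−1 = 2 without hitting −1: 3006 is a Miller–Rabin witness and 10793 is composite.
Base 4441: x_0 = 4441^1349 mod 10793 = 1410. x_0 is neither 1 nor 10792, so continue squaring. x_1 = 1410^2 mod 10793 = 2188. x_2 = 2188^2 mod 10793 = 6045. Reached i = s−1 = 2 without hitting −1: 4441 is a Miller–Rabin witness and 10793 is composite.
Base 7968: x_0 = 7968^1349 mod 10793 = 4718. x_0 is neither 1 nor 10792, so continue squaring. x_1 = 4718^2 mod 10793 = 4358. x_2 = 4358^2 mod 10793 = 7277. Reached i = s−1 = 2 without hitting −1: 7968 is a Miller–Rabin witness and 10793 is composite.
The smallest witness among the given bases is 13.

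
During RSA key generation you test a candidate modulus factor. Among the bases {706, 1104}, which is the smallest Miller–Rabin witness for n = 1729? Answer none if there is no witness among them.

none

n − 1 = 1728 = 2^6 · 27, so s = 6 and d = 27.
Base 706: x_0 = 706^27 mod 1729 = 1728. x_0 = 1728 ≡ −1, so 706 is not a witness.
Base 1104: x_0 = 1104^27 mod 1729 = 1728. x_0 = 1728 ≡ −1, so 1104 is not a witness.
No listed base is a witness for 1729.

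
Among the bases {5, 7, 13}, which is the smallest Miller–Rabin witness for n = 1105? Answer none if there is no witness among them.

n − 1 = 1104 = 2^4 · 69, so s = 4 and d = 69.
Base 5: x_0 = 5^69 mod 1105 = 915. x_0 is neither 1 nor 1104, so continue squaring. x_1 = 915^2 mod 1105 = 740. x_2 = 740^2 mod 1105 = 625. x_3 = 625^2 mod 1105 = 560. Reached i = s−1 = 3 without hitting −1: 5 is a Miller–Rabin witness and 1105 is composite.
Base 7: x_0 = 7^69 mod 1105 = 827. x_0 is neither 1 nor 1104, so continue squaring. x_1 = 827^2 mod 1105 = 1039. x_2 = 1039^2 mod 1105 = 1041. x_3 = 1041^2 mod 1105 = 781. Reached i = s−1 = 3 without hitting −1: 7 is a Miller–Rabin witness and 1105 is composite.
Base 13: x_0 = 13^69 mod 1105 = 13. x_0 is neither 1 nor 1104, so continue squaring. x_1 = 13^2 mod 1105 = 169. x_2 = 169^2 mod 1105 = 936. x_3 = 936^2 mod 1105 = 936. Reached i = s−1 = 3 without hitting −1: 13 is a Miller–Rabin witness and 1105 is composite.
The smallest witness among the given bases is 5.

5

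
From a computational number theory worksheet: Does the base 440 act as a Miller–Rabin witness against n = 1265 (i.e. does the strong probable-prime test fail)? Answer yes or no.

n − 1 = 1264 = 2^4 · 79, so s = 4 and d = 79.
x_0 = 440^79 mod 1265 = 55.
x_0 is neither 1 nor 1264, so continue squaring.
x_1 = 55^2 mod 1265 = 495.
x_2 = 495^2 mod 1265 = 880.
x_3 = 880^2 mod 1265 = 220.
Reached i = s−1 = 3 without hitting −1: 440 is a Miller–Rabin witness and 1265 is composite.

yes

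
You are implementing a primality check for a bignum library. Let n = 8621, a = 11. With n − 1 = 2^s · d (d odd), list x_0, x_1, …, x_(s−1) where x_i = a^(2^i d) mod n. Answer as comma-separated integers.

3896, 5856

n − 1 = 8620 = 2^2 · 2155, so s = 2 and d = 2155.
x_0 = 11^2155 mod 8621 = 3896.
x_1 = 3896^2 mod 8621 = 5856.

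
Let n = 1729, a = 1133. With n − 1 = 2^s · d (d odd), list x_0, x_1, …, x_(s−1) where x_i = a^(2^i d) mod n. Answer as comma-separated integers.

n − 1 = 1728 = 2^6 · 27, so s = 6 and d = 27.
x_0 = 1133^27 mod 1729 = 398.
x_1 = 398^2 mod 1729 = 1065.
x_2 = 1065^2 mod 1729 = 1.
x_3 = 1^2 mod 1729 = 1.
x_4 = 1^2 mod 1729 = 1.
x_5 = 1^2 mod 1729 = 1.

398, 1065, 1, 1, 1, 1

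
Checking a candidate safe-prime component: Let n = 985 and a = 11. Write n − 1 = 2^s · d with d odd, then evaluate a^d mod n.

n − 1 = 984 = 2^3 · 123, so s = 3 and d = 123.
11^123 mod 985 = 626.

626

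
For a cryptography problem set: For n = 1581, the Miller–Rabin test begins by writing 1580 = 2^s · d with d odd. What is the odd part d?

395

Halving: 1580 → 790 → 395; 395 is odd.
So 1580 = 2^2 · 395.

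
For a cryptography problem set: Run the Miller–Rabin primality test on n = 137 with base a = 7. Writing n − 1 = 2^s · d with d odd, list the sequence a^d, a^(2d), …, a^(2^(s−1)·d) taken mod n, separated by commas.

100, 136, 1

n − 1 = 136 = 2^3 · 17, so s = 3 and d = 17.
x_0 = 7^17 mod 137 = 100.
x_1 = 100^2 mod 137 = 136.
x_2 = 136^2 mod 137 = 1.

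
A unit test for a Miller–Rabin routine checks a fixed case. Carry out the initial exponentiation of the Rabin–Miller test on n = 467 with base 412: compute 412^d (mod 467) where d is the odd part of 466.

466

n − 1 = 466 = 2^1 · 233, so s = 1 and d = 233.
By repeated squaring, 412^233 ≡ 466 (mod 467).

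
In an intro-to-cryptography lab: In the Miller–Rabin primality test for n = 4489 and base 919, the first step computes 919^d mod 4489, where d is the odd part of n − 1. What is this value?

2545

n − 1 = 4488 = 2^3 · 561, so s = 3 and d = 561.
Repeated squaring mod 4489: 919^1 ≡ 919, 919^2 ≡ 629, 919^4 ≡ 609, 919^8 ≡ 2783, 919^16 ≡ 1564, 919^32 ≡ 4080, 919^64 ≡ 1188, 919^128 ≡ 1798, 919^256 ≡ 724, 919^512 ≡ 3452.
561 = 512 + 32 + 16 + 1, so 919^561 ≡ 3452·4080·1564·919 ≡ 2545 (mod 4489).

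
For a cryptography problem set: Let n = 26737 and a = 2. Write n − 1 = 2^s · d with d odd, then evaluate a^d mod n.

5862

n − 1 = 26736 = 2^4 · 1671, so s = 4 and d = 1671.
Repeated squaring mod 26737: 2^1 ≡ 2, 2^2 ≡ 4, 2^4 ≡ 16, 2^8 ≡ 256, 2^16 ≡ 12062, 2^32 ≡ 15827, 2^64 ≡ 21713, 2^128 ≡ 848, 2^256 ≡ 23942, 2^512 ≡ 4821, 2^1024 ≡ 7588.
1671 = 1024 + 512 + 128 + 4 + 2 + 1, so 2^1671 ≡ 7588·4821·848·16·4·2 ≡ 5862 (mod 26737).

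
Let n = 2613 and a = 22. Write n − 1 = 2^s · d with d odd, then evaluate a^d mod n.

1498

n − 1 = 2612 = 2^2 · 653, so s = 2 and d = 653.
Repeated squaring mod 2613: 22^1 ≡ 22, 22^2 ≡ 484, 22^4 ≡ 1699, 22^8 ≡ 1849, 22^16 ≡ 997, 22^32 ≡ 1069, 22^64 ≡ 880, 22^128 ≡ 952, 22^256 ≡ 2206, 22^512 ≡ 1030.
653 = 512 + 128 + 8 + 4 + 1, so 22^653 ≡ 1030·952·1849·1699·22 ≡ 1498 (mod 2613).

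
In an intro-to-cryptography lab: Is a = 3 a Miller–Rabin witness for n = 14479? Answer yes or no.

n − 1 = 14478 = 2^1 · 7239, so s = 1 and d = 7239.
x_0 = 3^7239 mod 14479 = 14478.
x_0 = 14478 ≡ −1, so 3 is not a witness.

no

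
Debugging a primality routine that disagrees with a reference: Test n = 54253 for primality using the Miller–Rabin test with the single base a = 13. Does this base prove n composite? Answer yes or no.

yes

n − 1 = 54252 = 2^2 · 13563, so s = 2 and d = 13563.
Repeated squaring mod 54253: 13^1 ≡ 13, 13^2 ≡ 169, 13^4 ≡ 28561, 13^8 ≡ 36866, 13^16 ≡ 10053, 13^32 ≡ 43723, 13^64 ≡ 42021, 13^128 ≡ 46303, 13^256 ≡ 52008, 13^512 ≡ 48749, 13^1024 ≡ 20842, 13^2048 ≡ 39446, 13^4096 ≡ 10876, 13^8192 ≡ 15836.
13563 = 8192 + 4096 + 1024 + 128 + 64 + 32 + 16 + 8 + 2 + 1, so 13^13563 ≡ 15836·10876·20842·46303·42021·43723·10053·36866·169·13 ≡ 38744 (mod 54253).
x_0 = 13^13563 mod 54253 = 38744.
x_0 is neither 1 nor 54252, so continue squaring.
x_1 = 38744^2 mod 54253 = 25532.
Reached i = s−1 = 1 without hitting −1: 13 is a Miller–Rabin witness and 54253 is composite.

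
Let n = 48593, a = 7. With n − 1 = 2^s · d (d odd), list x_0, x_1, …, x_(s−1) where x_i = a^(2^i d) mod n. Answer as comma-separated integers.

n − 1 = 48592 = 2^4 · 3037, so s = 4 and d = 3037.
x_0 = 7^3037 mod 48593 = 27066.
x_1 = 27066^2 mod 48593 = 28881.
x_2 = 28881^2 mod 48593 = 13316.
x_3 = 13316^2 mod 48593 = 48592.

27066, 28881, 13316, 48592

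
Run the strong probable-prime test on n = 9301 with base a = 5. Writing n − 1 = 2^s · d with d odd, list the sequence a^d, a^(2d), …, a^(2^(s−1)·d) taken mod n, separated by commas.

8947, 4403

n − 1 = 9300 = 2^2 · 2325, so s = 2 and d = 2325.
x_0 = 5^2325 mod 9301 = 8947.
x_1 = 8947^2 mod 9301 = 4403.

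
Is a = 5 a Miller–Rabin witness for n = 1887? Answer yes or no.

yes

n − 1 = 1886 = 2^1 · 943, so s = 1 and d = 943.
x_0 = 5^943 mod 1887 = 92.
x_0 ∉ {1, 1886} and s = 1, so 5 is a Miller–Rabin witness and 1887 is composite.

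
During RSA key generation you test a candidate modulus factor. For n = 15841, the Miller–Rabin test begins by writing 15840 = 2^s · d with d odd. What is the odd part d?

Halving: 15840 → 7920 → 3960 → 1980 → 990 → 495; 495 is odd.
So 15840 = 2^5 · 495.

495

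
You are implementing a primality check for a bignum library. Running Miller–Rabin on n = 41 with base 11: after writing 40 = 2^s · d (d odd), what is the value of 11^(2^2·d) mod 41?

n − 1 = 40 = 2^3 · 5, so s = 3 and d = 5.
By repeated squaring, 11^5 ≡ 3 (mod 41).
x_0 = 3.
x_1 = 3^2 mod 41 = 9.
x_2 = 9^2 mod 41 = 40.

40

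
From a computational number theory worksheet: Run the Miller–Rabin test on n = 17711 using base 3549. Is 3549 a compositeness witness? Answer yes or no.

n − 1 = 17710 = 2^1 · 8855, so s = 1 and d = 8855.
By repeated squaring, 3549^8855 ≡ 3205 (mod 17711).
x_0 = 3549^8855 mod 17711 = 3205.
x_0 ∉ {1, 17710} and s = 1, so 3549 is a Miller–Rabin witness and 17711 is composite.

yes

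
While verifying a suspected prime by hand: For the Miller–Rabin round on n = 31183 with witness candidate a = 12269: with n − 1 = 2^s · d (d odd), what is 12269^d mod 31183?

31182

n − 1 = 31182 = 2^1 · 15591, so s = 1 and d = 15591.
12269^15591 mod 31183 = 31182.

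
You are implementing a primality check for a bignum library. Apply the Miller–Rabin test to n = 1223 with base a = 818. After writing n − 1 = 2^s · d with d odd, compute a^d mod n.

1

n − 1 = 1222 = 2^1 · 611, so s = 1 and d = 611.
Repeated squaring mod 1223: 818^1 ≡ 818, 818^2 ≡ 143, 818^4 ≡ 881, 818^8 ≡ 779, 818^16 ≡ 233, 818^32 ≡ 477, 818^64 ≡ 51, 818^128 ≡ 155, 818^256 ≡ 788, 818^512 ≡ 883.
611 = 512 + 64 + 32 + 2 + 1, so 818^611 ≡ 883·51·477·143·818 ≡ 1 (mod 1223).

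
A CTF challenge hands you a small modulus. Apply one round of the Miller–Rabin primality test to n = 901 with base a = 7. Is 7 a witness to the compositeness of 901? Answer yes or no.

yes

n − 1 = 900 = 2^2 · 225, so s = 2 and d = 225.
x_0 = 7^225 mod 901 = 143.
x_0 is neither 1 nor 900, so continue squaring.
x_1 = 143^2 mod 901 = 627.
Reached i = s−1 = 1 without hitting −1: 7 is a Miller–Rabin witness and 901 is composite.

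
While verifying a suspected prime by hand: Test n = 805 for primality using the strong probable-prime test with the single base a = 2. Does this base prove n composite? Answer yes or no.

n − 1 = 804 = 2^2 · 201, so s = 2 and d = 201.
x_0 = 2^201 mod 805 = 652.
x_0 is neither 1 nor 804, so continue squaring.
x_1 = 652^2 mod 805 = 64.
Reached i = s−1 = 1 without hitting −1: 2 is a Miller–Rabin witness and 805 is composite.

yes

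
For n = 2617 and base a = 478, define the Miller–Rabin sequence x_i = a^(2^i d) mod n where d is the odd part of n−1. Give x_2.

n − 1 = 2616 = 2^3 · 327, so s = 3 and d = 327.
Repeated squaring mod 2617: 478^1 ≡ 478, 478^2 ≡ 805, 478^4 ≡ 1626, 478^8 ≡ 706, 478^16 ≡ 1206, 478^32 ≡ 2001, 478^64 ≡ 2608, 478^128 ≡ 81, 478^256 ≡ 1327.
327 = 256 + 64 + 4 + 2 + 1, so 478^327 ≡ 1327·2608·1626·805·478 ≡ 99 (mod 2617).
x_0 = 99.
x_1 = 99^2 mod 2617 = 1950.
x_2 = 1950^2 mod 2617 = 2616.

2616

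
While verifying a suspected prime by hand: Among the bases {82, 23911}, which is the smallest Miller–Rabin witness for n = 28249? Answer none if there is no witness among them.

82

n − 1 = 28248 = 2^3 · 3531, so s = 3 and d = 3531.
Base 82: x_0 = 82^3531 mod 28249 = 779. x_0 is neither 1 nor 28248, so continue squaring. x_1 = 779^2 mod 28249 = 13612. x_2 = 13612^2 mod 28249 = 1353. Reached i = s−1 = 2 without hitting −1: 82 is a Miller–Rabin witness and 28249 is composite.
Base 23911: x_0 = 23911^3531 mod 28249 = 26519. x_0 is neither 1 nor 28248, so continue squaring. x_1 = 26519^2 mod 28249 = 26755. x_2 = 26755^2 mod 28249 = 365. Reached i = s−1 = 2 without hitting −1: 23911 is a Miller–Rabin witness and 28249 is composite.
The smallest witness among the given bases is 82.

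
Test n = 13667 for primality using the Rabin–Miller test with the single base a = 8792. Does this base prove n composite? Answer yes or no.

yes

n − 1 = 13666 = 2^1 · 6833, so s = 1 and d = 6833.
Repeated squaring mod 13667: 8792^1 ≡ 8792, 8792^2 ≡ 12379, 8792^4 ≡ 5237, 8792^8 ≡ 10167, 8792^16 ≡ 4368, 8792^32 ≡ 292, 8792^64 ≡ 3262, 8792^128 ≡ 7718, 8792^256 ≡ 6738, 8792^512 ≡ 12537, 8792^1024 ≡ 5869, 8792^2048 ≡ 4321, 8792^4096 ≡ 1919.
6833 = 4096 + 2048 + 512 + 128 + 32 + 16 + 1, so 8792^6833 ≡ 1919·4321·12537·7718·292·4368·8792 ≡ 12537 (mod 13667).
x_0 = 8792^6833 mod 13667 = 12537.
x_0 ∉ {1, 13666} and s = 1, so 8792 is a Miller–Rabin witness and 13667 is composite.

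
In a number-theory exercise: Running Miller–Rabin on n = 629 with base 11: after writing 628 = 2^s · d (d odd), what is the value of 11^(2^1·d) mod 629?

n − 1 = 628 = 2^2 · 157, so s = 2 and d = 157.
Repeated squaring mod 629: 11^1 ≡ 11, 11^2 ≡ 121, 11^4 ≡ 174, 11^8 ≡ 84, 11^16 ≡ 137, 11^32 ≡ 528, 11^64 ≡ 137, 11^128 ≡ 528.
157 = 128 + 16 + 8 + 4 + 1, so 11^157 ≡ 528·137·84·174·11 ≡ 381 (mod 629).
x_0 = 381.
x_1 = 381^2 mod 629 = 491.

491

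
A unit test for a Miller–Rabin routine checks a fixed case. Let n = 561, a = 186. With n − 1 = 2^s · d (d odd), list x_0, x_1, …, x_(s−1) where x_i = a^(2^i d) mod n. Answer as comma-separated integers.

186, 375, 375, 375

n − 1 = 560 = 2^4 · 35, so s = 4 and d = 35.
x_0 = 186^35 mod 561 = 186.
x_1 = 186^2 mod 561 = 375.
x_2 = 375^2 mod 561 = 375.
x_3 = 375^2 mod 561 = 375.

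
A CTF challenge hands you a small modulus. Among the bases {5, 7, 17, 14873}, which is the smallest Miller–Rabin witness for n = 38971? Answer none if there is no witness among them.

n − 1 = 38970 = 2^1 · 19485, so s = 1 and d = 19485.
Base 5: x_0 = 5^19485 mod 38971 = 1. x_0 = 1, so 5 is not a witness.
Base 7: x_0 = 7^19485 mod 38971 = 38970. x_0 = 38970 ≡ −1, so 7 is not a witness.
Base 17: x_0 = 17^19485 mod 38971 = 38970. x_0 = 38970 ≡ −1, so 17 is not a witness.
Base 14873: x_0 = 14873^19485 mod 38971 = 1. x_0 = 1, so 14873 is not a witness.
No listed base is a witness for 38971.

none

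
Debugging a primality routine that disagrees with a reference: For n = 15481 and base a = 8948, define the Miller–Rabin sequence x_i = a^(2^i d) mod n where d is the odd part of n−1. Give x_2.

12942

n − 1 = 15480 = 2^3 · 1935, so s = 3 and d = 1935.
Repeated squaring mod 15481: 8948^1 ≡ 8948, 8948^2 ≡ 14453, 8948^4 ≡ 4076, 8948^8 ≡ 2663, 8948^16 ≡ 1271, 8948^32 ≡ 5417, 8948^64 ≡ 7394, 8948^128 ≡ 7825, 8948^256 ≡ 3270, 8948^512 ≡ 11010, 8948^1024 ≡ 3870.
1935 = 1024 + 512 + 256 + 128 + 8 + 4 + 2 + 1, so 8948^1935 ≡ 3870·11010·3270·7825·2663·4076·14453·8948 ≡ 75 (mod 15481).
x_0 = 75.
x_1 = 75^2 mod 15481 = 5625.
x_2 = 5625^2 mod 15481 = 12942.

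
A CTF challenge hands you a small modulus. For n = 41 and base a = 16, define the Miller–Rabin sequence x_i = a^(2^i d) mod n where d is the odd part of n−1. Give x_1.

n − 1 = 40 = 2^3 · 5, so s = 3 and d = 5.
x_0 = 16^5 mod 41 = 1.
x_1 = 1^2 mod 41 = 1.

1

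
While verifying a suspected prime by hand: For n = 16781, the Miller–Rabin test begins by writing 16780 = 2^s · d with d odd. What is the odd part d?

4195

Halving: 16780 → 8390 → 4195; 4195 is odd.
So 16780 = 2^2 · 4195.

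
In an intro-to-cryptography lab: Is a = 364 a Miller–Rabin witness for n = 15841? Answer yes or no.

yes

n − 1 = 15840 = 2^5 · 495, so s = 5 and d = 495.
Repeated squaring mod 15841: 364^1 ≡ 364, 364^2 ≡ 5768, 364^4 ≡ 3724, 364^8 ≡ 7301, 364^16 ≡ 15477, 364^32 ≡ 5768, 364^64 ≡ 3724, 364^128 ≡ 7301, 364^256 ≡ 15477.
495 = 256 + 128 + 64 + 32 + 8 + 4 + 2 + 1, so 364^495 ≡ 15477·7301·3724·5768·7301·3724·5768·364 ≡ 9051 (mod 15841).
x_0 = 364^495 mod 15841 = 9051.
x_0 is neither 1 nor 15840, so continue squaring.
x_1 = 9051^2 mod 15841 = 6790.
x_2 = 6790^2 mod 15841 = 6790.
x_3 = 6790^2 mod 15841 = 6790.
x_4 = 6790^2 mod 15841 = 6790.
Reached i = s−1 = 4 without hitting −1: 364 is a Miller–Rabin witness and 15841 is composite.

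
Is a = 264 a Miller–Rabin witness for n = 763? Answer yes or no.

n − 1 = 762 = 2^1 · 381, so s = 1 and d = 381.
x_0 = 264^381 mod 763 = 762.
x_0 = 762 ≡ −1, so 264 is not a witness.

no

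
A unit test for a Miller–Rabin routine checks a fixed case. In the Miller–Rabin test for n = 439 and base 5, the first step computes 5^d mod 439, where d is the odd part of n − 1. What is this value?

n − 1 = 438 = 2^1 · 219, so s = 1 and d = 219.
5^219 mod 439 = 1.

1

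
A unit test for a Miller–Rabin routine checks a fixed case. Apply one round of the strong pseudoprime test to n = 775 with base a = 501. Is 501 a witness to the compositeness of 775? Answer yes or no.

no

n − 1 = 774 = 2^1 · 387, so s = 1 and d = 387.
x_0 = 501^387 mod 775 = 1.
x_0 = 1, so 501 is not a witness.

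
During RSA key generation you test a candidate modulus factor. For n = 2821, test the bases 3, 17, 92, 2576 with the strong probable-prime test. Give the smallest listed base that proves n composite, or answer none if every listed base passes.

n − 1 = 2820 = 2^2 · 705, so s = 2 and d = 705.
Base 3: x_0 = 3^705 mod 2821 = 1301. x_0 is neither 1 nor 2820, so continue squaring. x_1 = 1301^2 mod 2821 = 1. x_1 = 1 but x_0 ≠ ±1, a nontrivial square root of 1 — 3 is a witness and 2821 is composite.
Base 17: x_0 = 17^705 mod 2821 = 2820. x_0 = 2820 ≡ −1, so 17 is not a witness.
Base 92: x_0 = 92^705 mod 2821 = 92. x_0 is neither 1 nor 2820, so continue squaring. x_1 = 92^2 mod 2821 = 1. x_1 = 1 but x_0 ≠ ±1, a nontrivial square root of 1 — 92 is a witness and 2821 is composite.
Base 2576: x_0 = 2576^705 mod 2821 = 1890. x_0 is neither 1 nor 2820, so continue squaring. x_1 = 1890^2 mod 2821 = 714. Reached i = s−1 = 1 without hitting −1: 2576 is a Miller–Rabin witness and 2821 is composite.
The smallest witness among the given bases is 3.

3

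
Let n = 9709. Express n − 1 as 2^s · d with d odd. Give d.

Halving: 9708 → 4854 → 2427; 2427 is odd.
So 9708 = 2^2 · 2427.

2427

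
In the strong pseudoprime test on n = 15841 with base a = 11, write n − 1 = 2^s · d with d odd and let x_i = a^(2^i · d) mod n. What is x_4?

n − 1 = 15840 = 2^5 · 495, so s = 5 and d = 495.
x_0 = 11^495 mod 15841 = 8989.
x_1 = 8989^2 mod 15841 = 13021.
x_2 = 13021^2 mod 15841 = 218.
x_3 = 218^2 mod 15841 = 1.
x_4 = 1^2 mod 15841 = 1.

1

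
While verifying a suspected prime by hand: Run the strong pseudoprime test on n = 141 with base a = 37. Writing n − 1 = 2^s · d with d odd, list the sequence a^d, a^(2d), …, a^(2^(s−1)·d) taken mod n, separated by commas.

79, 37

n − 1 = 140 = 2^2 · 35, so s = 2 and d = 35.
x_0 = 37^35 mod 141 = 79.
x_1 = 79^2 mod 141 = 37.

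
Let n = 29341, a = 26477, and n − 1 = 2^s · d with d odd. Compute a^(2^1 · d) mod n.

18240

n − 1 = 29340 = 2^2 · 7335, so s = 2 and d = 7335.
x_0 = 26477^7335 mod 29341 = 24155.
x_1 = 24155^2 mod 29341 = 18240.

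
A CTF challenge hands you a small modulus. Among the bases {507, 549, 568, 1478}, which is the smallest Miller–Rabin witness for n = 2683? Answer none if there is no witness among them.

n − 1 = 2682 = 2^1 · 1341, so s = 1 and d = 1341.
Base 507: x_0 = 507^1341 mod 2683 = 2682. x_0 = 2682 ≡ −1, so 507 is not a witness.
Base 549: x_0 = 549^1341 mod 2683 = 1. x_0 = 1, so 549 is not a witness.
Base 568: x_0 = 568^1341 mod 2683 = 2682. x_0 = 2682 ≡ −1, so 568 is not a witness.
Base 1478: x_0 = 1478^1341 mod 2683 = 1. x_0 = 1, so 1478 is not a witness.
No listed base is a witness for 2683.

none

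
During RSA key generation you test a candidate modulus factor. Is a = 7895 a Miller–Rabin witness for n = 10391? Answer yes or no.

no

n − 1 = 10390 = 2^1 · 5195, so s = 1 and d = 5195.
Repeated squaring mod 10391: 7895^1 ≡ 7895, 7895^2 ≡ 5807, 7895^4 ≡ 2454, 7895^8 ≡ 5727, 7895^16 ≡ 4533, 7895^32 ≡ 5082, 7895^64 ≡ 5089, 7895^128 ≡ 3549, 7895^256 ≡ 1509, 7895^512 ≡ 1452, 7895^1024 ≡ 9322, 7895^2048 ≡ 10142, 7895^4096 ≡ 10046.
5195 = 4096 + 1024 + 64 + 8 + 2 + 1, so 7895^5195 ≡ 10046·9322·5089·5727·5807·7895 ≡ 10390 (mod 10391).
x_0 = 7895^5195 mod 10391 = 10390.
x_0 = 10390 ≡ −1, so 7895 is not a witness.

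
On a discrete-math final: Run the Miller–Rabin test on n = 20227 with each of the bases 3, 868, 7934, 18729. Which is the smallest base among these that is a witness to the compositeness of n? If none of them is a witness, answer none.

n − 1 = 20226 = 2^1 · 10113, so s = 1 and d = 10113.
Base 3: x_0 = 3^10113 mod 20227 = 19746. x_0 ∉ {1, 20226} and s = 1, so 3 is a Miller–Rabin witness and 20227 is composite.
Base 868: x_0 = 868^10113 mod 20227 = 12871. x_0 ∉ {1, 20226} and s = 1, so 868 is a Miller–Rabin witness and 20227 is composite.
Base 7934: x_0 = 7934^10113 mod 20227 = 11132. x_0 ∉ {1, 20226} and s = 1, so 7934 is a Miller–Rabin witness and 20227 is composite.
Base 18729: x_0 = 18729^10113 mod 20227 = 3039. x_0 ∉ {1, 20226} and s = 1, so 18729 is a Miller–Rabin witness and 20227 is composite.
The smallest witness among the given bases is 3.

3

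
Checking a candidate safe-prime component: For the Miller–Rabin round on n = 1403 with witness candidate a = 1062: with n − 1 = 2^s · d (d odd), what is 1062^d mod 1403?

1297

n − 1 = 1402 = 2^1 · 701, so s = 1 and d = 701.
1062^701 mod 1403 = 1297.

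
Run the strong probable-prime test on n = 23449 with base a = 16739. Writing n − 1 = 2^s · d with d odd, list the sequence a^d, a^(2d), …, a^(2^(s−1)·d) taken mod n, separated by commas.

n − 1 = 23448 = 2^3 · 2931, so s = 3 and d = 2931.
x_0 = 16739^2931 mod 23449 = 9830.
x_1 = 9830^2 mod 23449 = 19020.
x_2 = 19020^2 mod 23449 = 12677.

9830, 19020, 12677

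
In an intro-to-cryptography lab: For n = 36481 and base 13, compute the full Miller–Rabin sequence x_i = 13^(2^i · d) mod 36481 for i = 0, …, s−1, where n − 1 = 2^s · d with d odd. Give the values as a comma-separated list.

11270, 22539, 8596, 17191, 34381, 32280, 28078

n − 1 = 36480 = 2^7 · 285, so s = 7 and d = 285.
x_0 = 13^285 mod 36481 = 11270.
x_1 = 11270^2 mod 36481 = 22539.
x_2 = 22539^2 mod 36481 = 8596.
x_3 = 8596^2 mod 36481 = 17191.
x_4 = 17191^2 mod 36481 = 34381.
x_5 = 34381^2 mod 36481 = 32280.
x_6 = 32280^2 mod 36481 = 28078.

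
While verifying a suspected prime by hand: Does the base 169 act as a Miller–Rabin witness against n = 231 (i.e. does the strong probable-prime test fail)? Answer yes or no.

n − 1 = 230 = 2^1 · 115, so s = 1 and d = 115.
x_0 = 169^115 mod 231 = 1.
x_0 = 1, so 169 is not a witness.

no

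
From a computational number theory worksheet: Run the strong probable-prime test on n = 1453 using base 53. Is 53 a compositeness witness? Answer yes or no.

no

n − 1 = 1452 = 2^2 · 363, so s = 2 and d = 363.
Repeated squaring mod 1453: 53^1 ≡ 53, 53^2 ≡ 1356, 53^4 ≡ 691, 53^8 ≡ 897, 53^16 ≡ 1100, 53^32 ≡ 1104, 53^64 ≡ 1202, 53^128 ≡ 522, 53^256 ≡ 773.
363 = 256 + 64 + 32 + 8 + 2 + 1, so 53^363 ≡ 773·1202·1104·897·1356·53 ≡ 956 (mod 1453).
x_0 = 53^363 mod 1453 = 956.
x_0 is neither 1 nor 1452, so continue squaring.
x_1 = 956^2 mod 1453 = 1452.
x_1 ≡ −1, so 53 is not a witness.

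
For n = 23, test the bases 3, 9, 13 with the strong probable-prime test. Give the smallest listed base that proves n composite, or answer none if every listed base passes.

none

n − 1 = 22 = 2^1 · 11, so s = 1 and d = 11.
Base 3: x_0 = 3^11 mod 23 = 1. x_0 = 1, so 3 is not a witness.
Base 9: x_0 = 9^11 mod 23 = 1. x_0 = 1, so 9 is not a witness.
Base 13: x_0 = 13^11 mod 23 = 1. x_0 = 1, so 13 is not a witness.
No listed base is a witness for 23.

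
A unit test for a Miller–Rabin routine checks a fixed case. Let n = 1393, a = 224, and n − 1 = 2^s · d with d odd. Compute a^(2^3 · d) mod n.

700

n − 1 = 1392 = 2^4 · 87, so s = 4 and d = 87.
x_0 = 224^87 mod 1393 = 1134.
x_1 = 1134^2 mod 1393 = 217.
x_2 = 217^2 mod 1393 = 1120.
x_3 = 1120^2 mod 1393 = 700.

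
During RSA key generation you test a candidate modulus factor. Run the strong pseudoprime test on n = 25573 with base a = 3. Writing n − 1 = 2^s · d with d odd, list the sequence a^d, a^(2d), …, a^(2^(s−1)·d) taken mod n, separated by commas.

n − 1 = 25572 = 2^2 · 6393, so s = 2 and d = 6393.
x_0 = 3^6393 mod 25573 = 22830.
x_1 = 22830^2 mod 25573 = 5587.

22830, 5587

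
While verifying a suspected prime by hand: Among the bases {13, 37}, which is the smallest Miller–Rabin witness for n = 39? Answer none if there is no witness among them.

13

n − 1 = 38 = 2^1 · 19, so s = 1 and d = 19.
Base 13: x_0 = 13^19 mod 39 = 13. x_0 ∉ {1, 38} and s = 1, so 13 is a Miller–Rabin witness and 39 is composite.
Base 37: x_0 = 37^19 mod 39 = 28. x_0 ∉ {1, 38} and s = 1, so 37 is a Miller–Rabin witness and 39 is composite.
The smallest witness among the given bases is 13.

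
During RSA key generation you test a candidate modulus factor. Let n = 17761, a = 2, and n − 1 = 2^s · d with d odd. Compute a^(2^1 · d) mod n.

4794

n − 1 = 17760 = 2^5 · 555, so s = 5 and d = 555.
Repeated squaring mod 17761: 2^1 ≡ 2, 2^2 ≡ 4, 2^4 ≡ 16, 2^8 ≡ 256, 2^16 ≡ 12253, 2^32 ≡ 2276, 2^64 ≡ 11725, 2^128 ≡ 5485, 2^256 ≡ 15852, 2^512 ≡ 3276.
555 = 512 + 32 + 8 + 2 + 1, so 2^555 ≡ 3276·2276·256·4·2 ≡ 15566 (mod 17761).
x_0 = 15566.
x_1 = 15566^2 mod 17761 = 4794.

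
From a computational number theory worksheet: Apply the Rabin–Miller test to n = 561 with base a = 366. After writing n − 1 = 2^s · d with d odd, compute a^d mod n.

n − 1 = 560 = 2^4 · 35, so s = 4 and d = 35.
366^35 mod 561 = 474.

474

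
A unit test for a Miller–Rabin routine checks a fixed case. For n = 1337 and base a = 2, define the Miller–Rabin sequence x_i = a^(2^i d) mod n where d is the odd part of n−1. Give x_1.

268

n − 1 = 1336 = 2^3 · 167, so s = 3 and d = 167.
x_0 = 2^167 mod 1337 = 1117.
x_1 = 1117^2 mod 1337 = 268.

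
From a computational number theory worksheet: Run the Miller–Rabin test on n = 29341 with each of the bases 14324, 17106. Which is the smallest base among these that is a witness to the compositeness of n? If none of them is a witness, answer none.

17106

n − 1 = 29340 = 2^2 · 7335, so s = 2 and d = 7335.
Base 14324: x_0 = 14324^7335 mod 29341 = 13980. x_0 is neither 1 nor 29340, so continue squaring. x_1 = 13980^2 mod 29341 = 29340. x_1 ≡ −1, so 14324 is not a witness.
Base 17106: x_0 = 17106^7335 mod 29341 = 23496. x_0 is neither 1 nor 29340, so continue squaring. x_1 = 23496^2 mod 29341 = 11101. Reached i = s−1 = 1 without hitting −1: 17106 is a Miller–Rabin witness and 29341 is composite.
The smallest witness among the given bases is 17106.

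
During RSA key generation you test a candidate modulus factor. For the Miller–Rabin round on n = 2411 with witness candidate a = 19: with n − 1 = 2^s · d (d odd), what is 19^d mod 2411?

n − 1 = 2410 = 2^1 · 1205, so s = 1 and d = 1205.
Repeated squaring mod 2411: 19^1 ≡ 19, 19^2 ≡ 361, 19^4 ≡ 127, 19^8 ≡ 1663, 19^16 ≡ 152, 19^32 ≡ 1405, 19^64 ≡ 1827, 19^128 ≡ 1105, 19^256 ≡ 1059, 19^512 ≡ 366, 19^1024 ≡ 1351.
1205 = 1024 + 128 + 32 + 16 + 4 + 1, so 19^1205 ≡ 1351·1105·1405·152·127·19 ≡ 2410 (mod 2411).

2410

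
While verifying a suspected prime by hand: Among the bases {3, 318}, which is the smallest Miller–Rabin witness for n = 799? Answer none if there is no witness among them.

3

n − 1 = 798 = 2^1 · 399, so s = 1 and d = 399.
Base 3: x_0 = 3^399 mod 799 = 686. x_0 ∉ {1, 798} and s = 1, so 3 is a Miller–Rabin witness and 799 is composite.
Base 318: x_0 = 318^399 mod 799 = 435. x_0 ∉ {1, 798} and s = 1, so 318 is a Miller–Rabin witness and 799 is composite.
The smallest witness among the given bases is 3.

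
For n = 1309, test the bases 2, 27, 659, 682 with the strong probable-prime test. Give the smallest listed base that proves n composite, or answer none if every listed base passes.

2

n − 1 = 1308 = 2^2 · 327, so s = 2 and d = 327.
Base 2: x_0 = 2^327 mod 1309 = 876. x_0 is neither 1 nor 1308, so continue squaring. x_1 = 876^2 mod 1309 = 302. Reached i = s−1 = 1 without hitting −1: 2 is a Miller–Rabin witness and 1309 is composite.
Base 27: x_0 = 27^327 mod 1309 = 685. x_0 is neither 1 nor 1308, so continue squaring. x_1 = 685^2 mod 1309 = 603. Reached i = s−1 = 1 without hitting −1: 27 is a Miller–Rabin witness and 1309 is composite.
Base 659: x_0 = 659^327 mod 1309 = 582. x_0 is neither 1 nor 1308, so continue squaring. x_1 = 582^2 mod 1309 = 1002. Reached i = s−1 = 1 without hitting −1: 659 is a Miller–Rabin witness and 1309 is composite.
Base 682: x_0 = 682^327 mod 1309 = 825. x_0 is neither 1 nor 1308, so continue squaring. x_1 = 825^2 mod 1309 = 1254. Reached i = s−1 = 1 without hitting −1: 682 is a Miller–Rabin witness and 1309 is composite.
The smallest witness among the given bases is 2.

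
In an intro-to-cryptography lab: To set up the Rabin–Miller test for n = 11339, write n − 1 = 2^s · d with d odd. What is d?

Halving: 11338 → 5669; 5669 is odd.
So 11338 = 2^1 · 5669.

5669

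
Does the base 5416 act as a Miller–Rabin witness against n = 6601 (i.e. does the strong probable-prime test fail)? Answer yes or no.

n − 1 = 6600 = 2^3 · 825, so s = 3 and d = 825.
Repeated squaring mod 6601: 5416^1 ≡ 5416, 5416^2 ≡ 4813, 5416^4 ≡ 2060, 5416^8 ≡ 5758, 5416^16 ≡ 4342, 5416^32 ≡ 508, 5416^64 ≡ 625, 5416^128 ≡ 1166, 5416^256 ≡ 6351, 5416^512 ≡ 3091.
825 = 512 + 256 + 32 + 16 + 8 + 1, so 5416^825 ≡ 3091·6351·508·4342·5758·5416 ≡ 6600 (mod 6601).
x_0 = 5416^825 mod 6601 = 6600.
x_0 = 6600 ≡ −1, so 5416 is not a witness.

no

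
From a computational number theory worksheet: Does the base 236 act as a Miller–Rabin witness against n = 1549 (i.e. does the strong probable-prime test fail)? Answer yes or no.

n − 1 = 1548 = 2^2 · 387, so s = 2 and d = 387.
By repeated squaring, 236^387 ≡ 1548 (mod 1549).
x_0 = 236^387 mod 1549 = 1548.
x_0 = 1548 ≡ −1, so 236 is not a witness.

no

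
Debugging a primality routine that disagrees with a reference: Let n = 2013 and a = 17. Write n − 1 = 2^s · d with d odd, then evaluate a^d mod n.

1283

n − 1 = 2012 = 2^2 · 503, so s = 2 and d = 503.
17^503 mod 2013 = 1283.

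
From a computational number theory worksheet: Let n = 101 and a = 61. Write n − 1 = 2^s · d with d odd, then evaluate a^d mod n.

n − 1 = 100 = 2^2 · 25, so s = 2 and d = 25.
61^25 mod 101 = 10.

10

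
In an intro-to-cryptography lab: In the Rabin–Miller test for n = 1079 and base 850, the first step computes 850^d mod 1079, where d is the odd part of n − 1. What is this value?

n − 1 = 1078 = 2^1 · 539, so s = 1 and d = 539.
850^539 mod 1079 = 138.

138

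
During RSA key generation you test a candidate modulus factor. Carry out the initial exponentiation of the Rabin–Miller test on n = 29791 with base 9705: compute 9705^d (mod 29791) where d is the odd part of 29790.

n − 1 = 29790 = 2^1 · 14895, so s = 1 and d = 14895.
Repeated squaring mod 29791: 9705^1 ≡ 9705, 9705^2 ≡ 17674, 9705^4 ≡ 11641, 9705^8 ≡ 23413, 9705^16 ≡ 14169, 9705^32 ≡ 28803, 9705^64 ≡ 22832, 9705^128 ≡ 17306, 9705^256 ≡ 8713, 9705^512 ≡ 8901, 9705^1024 ≡ 13532, 9705^2048 ≡ 19538, 9705^4096 ≡ 21361, 9705^8192 ≡ 13365.
14895 = 8192 + 4096 + 2048 + 512 + 32 + 8 + 4 + 2 + 1, so 9705^14895 ≡ 13365·21361·19538·8901·28803·23413·11641·17674·9705 ≡ 27219 (mod 29791).

27219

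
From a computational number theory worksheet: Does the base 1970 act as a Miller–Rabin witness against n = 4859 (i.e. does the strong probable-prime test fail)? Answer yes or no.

no

n − 1 = 4858 = 2^1 · 2429, so s = 1 and d = 2429.
By repeated squaring, 1970^2429 ≡ 1 (mod 4859).
x_0 = 1970^2429 mod 4859 = 1.
x_0 = 1, so 1970 is not a witness.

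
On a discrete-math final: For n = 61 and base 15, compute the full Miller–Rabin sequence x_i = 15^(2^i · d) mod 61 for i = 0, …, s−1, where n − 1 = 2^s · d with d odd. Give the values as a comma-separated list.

1, 1

n − 1 = 60 = 2^2 · 15, so s = 2 and d = 15.
x_0 = 15^15 mod 61 = 1.
x_1 = 1^2 mod 61 = 1.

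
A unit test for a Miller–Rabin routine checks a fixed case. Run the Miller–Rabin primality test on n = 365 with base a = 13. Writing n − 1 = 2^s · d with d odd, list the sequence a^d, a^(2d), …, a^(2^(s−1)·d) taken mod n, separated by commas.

87, 269

n − 1 = 364 = 2^2 · 91, so s = 2 and d = 91.
x_0 = 13^91 mod 365 = 87.
x_1 = 87^2 mod 365 = 269.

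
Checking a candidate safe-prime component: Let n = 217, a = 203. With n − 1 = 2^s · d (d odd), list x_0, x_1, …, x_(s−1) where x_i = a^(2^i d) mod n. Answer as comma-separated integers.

91, 35, 140

n − 1 = 216 = 2^3 · 27, so s = 3 and d = 27.
x_0 = 203^27 mod 217 = 91.
x_1 = 91^2 mod 217 = 35.
x_2 = 35^2 mod 217 = 140.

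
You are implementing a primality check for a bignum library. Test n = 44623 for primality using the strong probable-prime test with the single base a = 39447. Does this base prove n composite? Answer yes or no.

no

n − 1 = 44622 = 2^1 · 22311, so s = 1 and d = 22311.
x_0 = 39447^22311 mod 44623 = 1.
x_0 = 1, so 39447 is not a witness.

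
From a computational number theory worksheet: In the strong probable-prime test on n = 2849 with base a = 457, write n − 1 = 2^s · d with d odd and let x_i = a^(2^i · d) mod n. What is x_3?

366

n − 1 = 2848 = 2^5 · 89, so s = 5 and d = 89.
Repeated squaring mod 2849: 457^1 ≡ 457, 457^2 ≡ 872, 457^4 ≡ 2550, 457^8 ≡ 1082, 457^16 ≡ 2634, 457^32 ≡ 641, 457^64 ≡ 625.
89 = 64 + 16 + 8 + 1, so 457^89 ≡ 625·2634·1082·457 ≡ 1201 (mod 2849).
x_0 = 1201.
x_1 = 1201^2 mod 2849 = 807.
x_2 = 807^2 mod 2849 = 1677.
x_3 = 1677^2 mod 2849 = 366.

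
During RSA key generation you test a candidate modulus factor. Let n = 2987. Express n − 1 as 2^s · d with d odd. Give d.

1493

Halving: 2986 → 1493; 1493 is odd.
So 2986 = 2^1 · 1493.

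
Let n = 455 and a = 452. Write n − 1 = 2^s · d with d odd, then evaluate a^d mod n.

n − 1 = 454 = 2^1 · 227, so s = 1 and d = 227.
Repeated squaring mod 455: 452^1 ≡ 452, 452^2 ≡ 9, 452^4 ≡ 81, 452^8 ≡ 191, 452^16 ≡ 81, 452^32 ≡ 191, 452^64 ≡ 81, 452^128 ≡ 191.
227 = 128 + 64 + 32 + 2 + 1, so 452^227 ≡ 191·81·191·9·452 ≡ 303 (mod 455).

303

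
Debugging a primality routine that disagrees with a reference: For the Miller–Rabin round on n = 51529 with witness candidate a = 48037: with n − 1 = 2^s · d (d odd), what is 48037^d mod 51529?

31552

n − 1 = 51528 = 2^3 · 6441, so s = 3 and d = 6441.
48037^6441 mod 51529 = 31552.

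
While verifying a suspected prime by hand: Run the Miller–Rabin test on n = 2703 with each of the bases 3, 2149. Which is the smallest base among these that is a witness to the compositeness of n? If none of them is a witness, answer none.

3

n − 1 = 2702 = 2^1 · 1351, so s = 1 and d = 1351.
Base 3: x_0 = 3^1351 mod 2703 = 2085. x_0 ∉ {1, 2702} and s = 1, so 3 is a Miller–Rabin witness and 2703 is composite.
Base 2149: x_0 = 2149^1351 mod 2703 = 2290. x_0 ∉ {1, 2702} and s = 1, so 2149 is a Miller–Rabin witness and 2703 is composite.
The smallest witness among the given bases is 3.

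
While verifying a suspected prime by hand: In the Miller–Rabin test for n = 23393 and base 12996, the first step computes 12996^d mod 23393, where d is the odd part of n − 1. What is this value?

n − 1 = 23392 = 2^5 · 731, so s = 5 and d = 731.
12996^731 mod 23393 = 967.

967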